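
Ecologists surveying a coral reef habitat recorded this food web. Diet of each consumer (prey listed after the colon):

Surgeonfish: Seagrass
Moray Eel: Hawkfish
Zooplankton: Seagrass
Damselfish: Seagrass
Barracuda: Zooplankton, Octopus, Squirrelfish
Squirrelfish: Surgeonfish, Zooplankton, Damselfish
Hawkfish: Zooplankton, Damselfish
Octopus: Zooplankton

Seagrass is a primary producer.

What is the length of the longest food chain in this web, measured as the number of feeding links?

3 links

One longest chain: Seagrass → Zooplankton → Hawkfish → Moray Eel.
It has 4 species and 3 links.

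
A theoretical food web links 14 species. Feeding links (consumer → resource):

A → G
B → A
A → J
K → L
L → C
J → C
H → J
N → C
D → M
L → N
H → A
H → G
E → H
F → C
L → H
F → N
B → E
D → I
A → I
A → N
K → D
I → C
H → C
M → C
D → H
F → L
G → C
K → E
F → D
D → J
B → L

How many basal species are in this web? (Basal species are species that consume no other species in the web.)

Basal species (no prey listed): C.
Count: 1.

1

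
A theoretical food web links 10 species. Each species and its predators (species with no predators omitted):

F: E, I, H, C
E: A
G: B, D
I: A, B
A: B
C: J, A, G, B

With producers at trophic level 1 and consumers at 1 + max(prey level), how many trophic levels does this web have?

4

Producers (level 1): F.
F → E → A → B gives B level 4.
No species has a prey at level 4, so no species reaches level 5.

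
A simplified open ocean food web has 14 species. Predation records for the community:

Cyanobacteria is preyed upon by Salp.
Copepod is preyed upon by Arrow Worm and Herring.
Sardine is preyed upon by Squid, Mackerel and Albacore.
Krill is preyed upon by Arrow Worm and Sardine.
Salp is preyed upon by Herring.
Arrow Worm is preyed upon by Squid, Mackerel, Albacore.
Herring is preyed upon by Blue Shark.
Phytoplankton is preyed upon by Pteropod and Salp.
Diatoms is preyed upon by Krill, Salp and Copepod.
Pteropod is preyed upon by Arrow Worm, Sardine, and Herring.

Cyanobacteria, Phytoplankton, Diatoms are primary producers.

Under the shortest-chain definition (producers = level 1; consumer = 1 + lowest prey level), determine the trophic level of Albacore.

Trophic level 4

Phytoplankton is a producer → level 1.
Pteropod eats Phytoplankton → level 2.
Sardine eats Pteropod → level 3.
Albacore eats Sardine → level 4.
No prey of Albacore is below level 3, so 4 is the minimum.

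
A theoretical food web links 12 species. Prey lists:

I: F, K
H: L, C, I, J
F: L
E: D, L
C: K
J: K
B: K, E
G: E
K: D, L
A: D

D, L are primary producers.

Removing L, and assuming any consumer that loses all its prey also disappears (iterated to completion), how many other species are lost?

1

Remove L.
Round 1: F (all prey gone) → extinct.
No further losses. Total secondary extinctions: 1.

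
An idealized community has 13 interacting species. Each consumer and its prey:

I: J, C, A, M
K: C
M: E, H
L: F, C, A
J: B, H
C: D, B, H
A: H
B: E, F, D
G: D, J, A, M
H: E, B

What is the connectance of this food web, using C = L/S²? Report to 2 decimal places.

C = 0.15

The web has S = 13 species and L = 25 feeding links.
C = L / S² = 25 / 169 = 0.1479 ≈ 0.15.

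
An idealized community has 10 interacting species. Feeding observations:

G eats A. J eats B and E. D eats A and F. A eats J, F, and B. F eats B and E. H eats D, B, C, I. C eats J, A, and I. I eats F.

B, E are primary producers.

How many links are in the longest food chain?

One longest chain: B → F → I → C → H.
It has 5 species and 4 links.

4 links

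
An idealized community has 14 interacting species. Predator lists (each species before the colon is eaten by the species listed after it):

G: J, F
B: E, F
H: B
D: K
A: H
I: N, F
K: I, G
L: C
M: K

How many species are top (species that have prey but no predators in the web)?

5

Top species (has prey, but nothing eats it): C, N, E, J, F.
Count: 5.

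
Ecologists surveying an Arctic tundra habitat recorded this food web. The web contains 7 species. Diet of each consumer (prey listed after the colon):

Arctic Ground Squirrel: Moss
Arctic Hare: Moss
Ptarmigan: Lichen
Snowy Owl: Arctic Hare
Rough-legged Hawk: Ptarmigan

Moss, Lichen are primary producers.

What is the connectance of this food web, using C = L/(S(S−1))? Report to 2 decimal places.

The web has S = 7 species and L = 5 feeding links.
C = L / (S(S−1)) = 5 / 42 = 0.1190 ≈ 0.12.

C = 0.12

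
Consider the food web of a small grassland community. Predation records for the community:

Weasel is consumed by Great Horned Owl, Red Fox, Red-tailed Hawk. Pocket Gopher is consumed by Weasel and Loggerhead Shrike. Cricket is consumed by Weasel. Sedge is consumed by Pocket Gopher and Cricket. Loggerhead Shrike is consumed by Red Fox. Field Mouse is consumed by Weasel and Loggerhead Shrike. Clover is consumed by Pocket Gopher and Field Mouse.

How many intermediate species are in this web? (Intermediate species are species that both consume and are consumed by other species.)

Intermediate species (has both prey and predators): Field Mouse, Pocket Gopher, Cricket, Loggerhead Shrike, Weasel.
Count: 5.

5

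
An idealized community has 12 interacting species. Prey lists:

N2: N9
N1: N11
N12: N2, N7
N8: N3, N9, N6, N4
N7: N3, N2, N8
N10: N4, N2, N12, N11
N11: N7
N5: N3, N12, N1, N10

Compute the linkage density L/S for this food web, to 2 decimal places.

There are L = 20 links among S = 12 species.
L/S = 20/12 = 1.6667 ≈ 1.67.

L/S = 1.67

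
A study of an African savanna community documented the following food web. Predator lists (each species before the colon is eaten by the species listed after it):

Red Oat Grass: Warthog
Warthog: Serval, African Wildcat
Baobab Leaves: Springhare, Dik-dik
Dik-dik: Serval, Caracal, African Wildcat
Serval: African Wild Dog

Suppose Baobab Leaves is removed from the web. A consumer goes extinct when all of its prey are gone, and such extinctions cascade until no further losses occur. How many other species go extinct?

Remove Baobab Leaves.
Round 1: Springhare (all prey gone), Dik-dik (all prey gone) → extinct.
Round 2: Caracal (all prey gone) → extinct.
No further losses. Total secondary extinctions: 3.

3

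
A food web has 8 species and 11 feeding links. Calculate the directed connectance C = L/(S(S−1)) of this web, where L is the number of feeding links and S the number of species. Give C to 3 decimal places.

The web has S = 8 species and L = 11 feeding links.
C = L / (S(S−1)) = 11 / 56 = 0.1964 ≈ 0.196.

C = 0.196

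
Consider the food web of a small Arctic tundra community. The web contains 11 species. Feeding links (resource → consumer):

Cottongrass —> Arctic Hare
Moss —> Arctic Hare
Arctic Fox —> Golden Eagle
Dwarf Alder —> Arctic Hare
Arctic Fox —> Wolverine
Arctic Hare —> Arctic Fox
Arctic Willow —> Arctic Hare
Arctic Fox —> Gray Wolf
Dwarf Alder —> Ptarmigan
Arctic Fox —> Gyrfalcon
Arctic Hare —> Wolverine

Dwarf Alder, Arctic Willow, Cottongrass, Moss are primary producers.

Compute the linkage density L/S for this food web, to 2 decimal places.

There are L = 11 links among S = 11 species.
L/S = 11/11 = 1.0000 ≈ 1.00.

L/S = 1.00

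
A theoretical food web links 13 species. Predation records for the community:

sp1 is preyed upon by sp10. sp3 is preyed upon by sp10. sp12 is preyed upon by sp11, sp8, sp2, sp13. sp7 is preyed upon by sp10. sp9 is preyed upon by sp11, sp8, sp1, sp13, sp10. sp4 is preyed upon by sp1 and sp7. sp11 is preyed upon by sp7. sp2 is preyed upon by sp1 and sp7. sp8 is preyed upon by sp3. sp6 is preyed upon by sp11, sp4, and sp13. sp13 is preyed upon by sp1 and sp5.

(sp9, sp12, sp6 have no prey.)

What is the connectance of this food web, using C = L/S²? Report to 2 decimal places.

The web has S = 13 species and L = 23 feeding links.
C = L / S² = 23 / 169 = 0.1361 ≈ 0.14.

C = 0.14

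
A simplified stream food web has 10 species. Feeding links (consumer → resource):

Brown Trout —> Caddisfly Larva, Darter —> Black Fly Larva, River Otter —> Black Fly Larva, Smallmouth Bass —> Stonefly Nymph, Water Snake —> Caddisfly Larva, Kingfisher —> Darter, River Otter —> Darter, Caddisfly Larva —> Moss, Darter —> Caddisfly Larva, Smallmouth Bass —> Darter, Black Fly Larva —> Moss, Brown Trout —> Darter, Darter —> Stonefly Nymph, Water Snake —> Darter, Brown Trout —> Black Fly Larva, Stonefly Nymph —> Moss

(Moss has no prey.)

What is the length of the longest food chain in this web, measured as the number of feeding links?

3 links

One longest chain: Moss → Black Fly Larva → Darter → Smallmouth Bass.
It has 4 species and 3 links.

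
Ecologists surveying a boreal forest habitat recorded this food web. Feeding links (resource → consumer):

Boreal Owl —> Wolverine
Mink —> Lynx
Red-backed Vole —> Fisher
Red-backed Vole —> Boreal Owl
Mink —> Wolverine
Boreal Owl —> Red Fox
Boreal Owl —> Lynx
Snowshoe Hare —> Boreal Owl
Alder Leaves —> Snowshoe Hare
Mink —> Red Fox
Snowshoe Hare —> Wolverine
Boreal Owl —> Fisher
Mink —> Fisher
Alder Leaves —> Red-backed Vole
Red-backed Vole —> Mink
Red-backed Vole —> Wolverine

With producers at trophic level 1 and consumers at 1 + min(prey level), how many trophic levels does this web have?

4

Producers (level 1): Alder Leaves.
Following each consumer down to its lowest-level prey: Alder Leaves → Red-backed Vole → Mink → Red Fox (levels 1 through 4).
All prey of Red Fox (Mink 3, Boreal Owl 3) are at level 3 or above, so Red Fox is at level 1 + 3 = 4.
Every consumer has at least one prey at level 3 or below, so none exceeds level 4.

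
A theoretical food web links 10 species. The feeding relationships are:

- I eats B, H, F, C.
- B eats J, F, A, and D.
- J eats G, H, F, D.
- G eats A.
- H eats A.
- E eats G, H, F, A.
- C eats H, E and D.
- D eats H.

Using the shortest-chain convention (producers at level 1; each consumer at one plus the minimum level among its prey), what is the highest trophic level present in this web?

Producers (level 1): A, F.
Following each consumer down to its lowest-level prey: A → H → D (levels 1 through 3).
All prey of D (H 2) are at level 2 or above, so D is at level 1 + 2 = 3.
Every consumer has at least one prey at level 2 or below, so none exceeds level 3.

3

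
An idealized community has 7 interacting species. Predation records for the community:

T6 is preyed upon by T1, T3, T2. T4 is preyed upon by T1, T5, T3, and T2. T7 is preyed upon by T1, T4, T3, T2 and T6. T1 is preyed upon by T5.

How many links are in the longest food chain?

3 links

One longest chain: T7 → T6 → T1 → T5.
It has 4 species and 3 links.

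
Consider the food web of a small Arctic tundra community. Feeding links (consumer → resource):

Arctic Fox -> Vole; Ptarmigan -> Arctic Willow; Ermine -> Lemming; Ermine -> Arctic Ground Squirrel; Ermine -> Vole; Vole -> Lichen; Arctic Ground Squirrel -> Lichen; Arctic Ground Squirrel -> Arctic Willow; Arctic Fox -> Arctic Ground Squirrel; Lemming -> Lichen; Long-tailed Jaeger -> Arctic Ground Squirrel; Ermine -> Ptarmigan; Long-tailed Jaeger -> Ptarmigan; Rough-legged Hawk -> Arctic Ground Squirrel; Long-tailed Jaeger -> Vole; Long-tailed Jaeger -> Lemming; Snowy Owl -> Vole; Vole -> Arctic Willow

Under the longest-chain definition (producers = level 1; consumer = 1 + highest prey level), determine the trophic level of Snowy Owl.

Trophic level 3

Lichen is a producer → level 1.
Vole eats Lichen (level 1); other prey at levels: Arctic Willow 1 → level 2.
Snowy Owl eats Vole → level 3.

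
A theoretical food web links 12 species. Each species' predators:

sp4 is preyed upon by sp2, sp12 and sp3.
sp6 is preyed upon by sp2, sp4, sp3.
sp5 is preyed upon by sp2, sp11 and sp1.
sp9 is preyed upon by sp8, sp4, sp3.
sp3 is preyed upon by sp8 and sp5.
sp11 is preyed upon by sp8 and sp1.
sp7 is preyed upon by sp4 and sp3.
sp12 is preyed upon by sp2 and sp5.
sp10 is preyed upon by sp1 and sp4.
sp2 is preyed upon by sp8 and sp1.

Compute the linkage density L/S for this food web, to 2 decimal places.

L/S = 2.00

There are L = 24 links among S = 12 species.
L/S = 24/12 = 2.0000 ≈ 2.00.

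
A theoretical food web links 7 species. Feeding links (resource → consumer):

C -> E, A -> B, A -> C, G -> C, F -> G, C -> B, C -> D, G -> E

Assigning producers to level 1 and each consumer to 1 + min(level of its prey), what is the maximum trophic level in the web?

3

Producers (level 1): F, A.
Following each consumer down to its lowest-level prey: F → G → E (levels 1 through 3).
All prey of E (G 2, C 2) are at level 2 or above, so E is at level 1 + 2 = 3.
Every consumer has at least one prey at level 2 or below, so none exceeds level 3.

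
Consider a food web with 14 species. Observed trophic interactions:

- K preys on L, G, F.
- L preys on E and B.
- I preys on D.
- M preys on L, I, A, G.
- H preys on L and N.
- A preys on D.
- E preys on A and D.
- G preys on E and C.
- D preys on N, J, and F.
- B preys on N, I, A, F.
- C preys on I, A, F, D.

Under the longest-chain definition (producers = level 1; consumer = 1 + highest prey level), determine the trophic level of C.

J is a producer → level 1.
D eats J (level 1); other prey at levels: F 1, N 1 → level 2.
A eats D → level 3.
C eats A (level 3); other prey at levels: F 1, D 2, I 3 → level 4.

Trophic level 4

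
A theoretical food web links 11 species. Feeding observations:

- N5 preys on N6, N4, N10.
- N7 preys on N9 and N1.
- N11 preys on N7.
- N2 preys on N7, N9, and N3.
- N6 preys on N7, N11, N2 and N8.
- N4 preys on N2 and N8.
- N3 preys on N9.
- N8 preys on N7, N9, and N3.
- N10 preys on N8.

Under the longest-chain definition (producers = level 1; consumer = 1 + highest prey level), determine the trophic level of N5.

N9 is a producer → level 1.
N3 eats N9 → level 2.
N8 eats N3 (level 2); other prey at levels: N9 1, N7 2 → level 3.
N6 eats N8 (level 3); other prey at levels: N7 2, N11 3, N2 3 → level 4.
N5 eats N6 (level 4); other prey at levels: N4 4, N10 4 → level 5.

Trophic level 5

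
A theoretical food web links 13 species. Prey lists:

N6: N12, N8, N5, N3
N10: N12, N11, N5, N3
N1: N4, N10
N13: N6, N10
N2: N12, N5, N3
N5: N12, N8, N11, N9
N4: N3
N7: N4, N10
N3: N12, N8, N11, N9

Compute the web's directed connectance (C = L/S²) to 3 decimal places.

The web has S = 13 species and L = 26 feeding links.
C = L / S² = 26 / 169 = 0.1538 ≈ 0.154.

C = 0.154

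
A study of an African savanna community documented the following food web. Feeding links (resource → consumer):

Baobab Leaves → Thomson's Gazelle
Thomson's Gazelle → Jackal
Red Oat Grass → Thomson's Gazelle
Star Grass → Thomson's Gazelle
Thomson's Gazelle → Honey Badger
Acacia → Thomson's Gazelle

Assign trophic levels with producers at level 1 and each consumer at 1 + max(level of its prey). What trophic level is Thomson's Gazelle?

Star Grass is a producer → level 1.
Thomson's Gazelle eats Star Grass (level 1); other prey at levels: Baobab Leaves 1, Acacia 1, Red Oat Grass 1 → level 2.

Trophic level 2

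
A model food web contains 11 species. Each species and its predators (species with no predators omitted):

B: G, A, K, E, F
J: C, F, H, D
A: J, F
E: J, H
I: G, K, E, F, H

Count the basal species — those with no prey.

2

Basal species (no prey listed): B, I.
Count: 2.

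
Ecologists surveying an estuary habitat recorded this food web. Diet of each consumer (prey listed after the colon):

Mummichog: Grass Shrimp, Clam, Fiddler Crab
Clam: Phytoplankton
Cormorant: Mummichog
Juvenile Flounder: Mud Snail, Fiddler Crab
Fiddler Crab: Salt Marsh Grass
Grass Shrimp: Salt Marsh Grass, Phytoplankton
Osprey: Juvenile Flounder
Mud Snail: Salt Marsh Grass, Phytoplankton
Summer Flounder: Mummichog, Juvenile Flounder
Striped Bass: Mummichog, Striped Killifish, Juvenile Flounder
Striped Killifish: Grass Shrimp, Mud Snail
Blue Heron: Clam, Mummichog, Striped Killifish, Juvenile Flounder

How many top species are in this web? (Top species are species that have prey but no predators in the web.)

5

Top species (has prey, but nothing eats it): Cormorant, Osprey, Summer Flounder, Striped Bass, Blue Heron.
Count: 5.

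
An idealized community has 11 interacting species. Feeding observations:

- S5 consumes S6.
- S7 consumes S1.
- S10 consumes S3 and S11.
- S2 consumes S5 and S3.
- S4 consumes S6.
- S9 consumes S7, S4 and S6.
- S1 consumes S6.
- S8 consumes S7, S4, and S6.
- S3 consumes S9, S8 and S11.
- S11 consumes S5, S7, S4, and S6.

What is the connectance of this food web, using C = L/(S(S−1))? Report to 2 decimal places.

C = 0.19

The web has S = 11 species and L = 21 feeding links.
C = L / (S(S−1)) = 21 / 110 = 0.1909 ≈ 0.19.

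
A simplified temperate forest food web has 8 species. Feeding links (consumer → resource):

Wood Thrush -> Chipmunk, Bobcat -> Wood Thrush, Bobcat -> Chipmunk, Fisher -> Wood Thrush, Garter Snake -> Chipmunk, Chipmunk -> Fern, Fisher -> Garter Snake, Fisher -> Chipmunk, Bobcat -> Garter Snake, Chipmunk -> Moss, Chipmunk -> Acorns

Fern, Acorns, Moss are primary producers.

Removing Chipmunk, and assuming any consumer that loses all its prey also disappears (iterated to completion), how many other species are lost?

Remove Chipmunk.
Round 1: Wood Thrush (all prey gone), Garter Snake (all prey gone) → extinct.
Round 2: Bobcat (all prey gone), Fisher (all prey gone) → extinct.
No further losses. Total secondary extinctions: 4.

4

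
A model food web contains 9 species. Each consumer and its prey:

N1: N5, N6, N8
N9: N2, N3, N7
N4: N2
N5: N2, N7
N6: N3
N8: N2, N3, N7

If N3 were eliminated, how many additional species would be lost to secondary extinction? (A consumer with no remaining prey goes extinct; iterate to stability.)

Remove N3.
Round 1: N6 (all prey gone) → extinct.
No further losses. Total secondary extinctions: 1.

1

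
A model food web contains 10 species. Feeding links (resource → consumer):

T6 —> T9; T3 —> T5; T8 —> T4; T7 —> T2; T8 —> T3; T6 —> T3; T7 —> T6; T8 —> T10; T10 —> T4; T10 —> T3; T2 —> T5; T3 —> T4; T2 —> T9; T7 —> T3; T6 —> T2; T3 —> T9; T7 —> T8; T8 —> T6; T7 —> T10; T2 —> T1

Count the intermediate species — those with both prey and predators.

5

Intermediate species (has both prey and predators): T8, T10, T6, T2, T3.
Count: 5.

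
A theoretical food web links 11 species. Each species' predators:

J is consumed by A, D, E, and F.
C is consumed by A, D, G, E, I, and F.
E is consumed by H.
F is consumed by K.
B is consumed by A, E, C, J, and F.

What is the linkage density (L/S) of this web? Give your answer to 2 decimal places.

There are L = 17 links among S = 11 species.
L/S = 17/11 = 1.5455 ≈ 1.55.

L/S = 1.55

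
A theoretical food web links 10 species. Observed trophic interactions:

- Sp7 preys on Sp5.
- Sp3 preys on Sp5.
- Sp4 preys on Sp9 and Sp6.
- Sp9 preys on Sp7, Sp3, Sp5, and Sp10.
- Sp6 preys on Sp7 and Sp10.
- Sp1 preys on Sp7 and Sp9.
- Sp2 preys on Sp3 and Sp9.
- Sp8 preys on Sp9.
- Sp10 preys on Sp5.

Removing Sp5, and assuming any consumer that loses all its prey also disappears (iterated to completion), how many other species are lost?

Remove Sp5.
Round 1: Sp10 (all prey gone), Sp7 (all prey gone), Sp3 (all prey gone) → extinct.
Round 2: Sp6 (all prey gone), Sp9 (all prey gone) → extinct.
Round 3: Sp1 (all prey gone), Sp2 (all prey gone), Sp4 (all prey gone), Sp8 (all prey gone) → extinct.
No further losses. Total secondary extinctions: 9.

9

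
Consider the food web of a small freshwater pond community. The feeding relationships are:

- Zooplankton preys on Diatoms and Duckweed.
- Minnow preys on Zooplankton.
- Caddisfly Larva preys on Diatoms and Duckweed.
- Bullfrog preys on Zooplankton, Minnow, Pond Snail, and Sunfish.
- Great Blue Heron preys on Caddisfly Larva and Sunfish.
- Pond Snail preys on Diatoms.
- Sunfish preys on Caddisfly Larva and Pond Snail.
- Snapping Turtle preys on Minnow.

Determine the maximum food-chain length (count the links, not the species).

One longest chain: Duckweed → Caddisfly Larva → Sunfish → Great Blue Heron.
It has 4 species and 3 links.

3 links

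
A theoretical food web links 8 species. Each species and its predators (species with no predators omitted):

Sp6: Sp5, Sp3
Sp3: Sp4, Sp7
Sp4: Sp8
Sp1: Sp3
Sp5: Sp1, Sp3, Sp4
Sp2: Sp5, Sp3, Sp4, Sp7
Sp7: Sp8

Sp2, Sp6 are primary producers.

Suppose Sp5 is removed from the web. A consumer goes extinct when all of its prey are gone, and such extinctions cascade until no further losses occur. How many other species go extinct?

Remove Sp5.
Round 1: Sp1 (all prey gone) → extinct.
No further losses. Total secondary extinctions: 1.

1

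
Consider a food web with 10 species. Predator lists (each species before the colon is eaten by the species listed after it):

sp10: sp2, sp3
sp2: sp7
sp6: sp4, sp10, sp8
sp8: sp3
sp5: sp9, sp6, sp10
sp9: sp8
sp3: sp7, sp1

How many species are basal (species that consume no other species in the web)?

1

Basal species (no prey listed): sp5.
Count: 1.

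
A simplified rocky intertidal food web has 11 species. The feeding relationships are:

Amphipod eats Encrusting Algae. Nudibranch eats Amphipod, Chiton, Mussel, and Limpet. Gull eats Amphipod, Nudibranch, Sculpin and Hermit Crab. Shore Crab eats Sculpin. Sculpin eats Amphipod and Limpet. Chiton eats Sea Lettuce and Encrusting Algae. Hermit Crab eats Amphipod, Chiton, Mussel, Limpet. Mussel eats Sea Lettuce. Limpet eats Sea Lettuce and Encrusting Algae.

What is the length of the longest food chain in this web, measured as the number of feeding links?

One longest chain: Encrusting Algae → Chiton → Hermit Crab → Gull.
It has 4 species and 3 links.

3 links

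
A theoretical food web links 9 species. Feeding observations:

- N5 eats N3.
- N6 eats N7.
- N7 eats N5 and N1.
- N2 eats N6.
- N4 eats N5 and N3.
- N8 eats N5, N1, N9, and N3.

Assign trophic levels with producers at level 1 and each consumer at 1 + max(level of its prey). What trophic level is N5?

Trophic level 2

N3 is a producer → level 1.
N5 eats N3 → level 2.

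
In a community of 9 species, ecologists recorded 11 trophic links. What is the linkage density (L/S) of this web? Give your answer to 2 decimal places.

There are L = 11 links among S = 9 species.
L/S = 11/9 = 1.2222 ≈ 1.22.

L/S = 1.22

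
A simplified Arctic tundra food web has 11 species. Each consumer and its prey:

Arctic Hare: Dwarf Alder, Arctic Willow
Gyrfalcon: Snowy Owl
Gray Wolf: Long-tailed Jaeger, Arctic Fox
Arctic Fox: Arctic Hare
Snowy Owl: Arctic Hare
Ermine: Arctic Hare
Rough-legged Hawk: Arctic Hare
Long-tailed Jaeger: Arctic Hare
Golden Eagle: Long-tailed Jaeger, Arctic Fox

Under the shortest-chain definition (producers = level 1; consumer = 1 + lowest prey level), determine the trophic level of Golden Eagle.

Trophic level 4

Dwarf Alder is a producer → level 1.
Arctic Hare eats Dwarf Alder → level 2.
Long-tailed Jaeger eats Arctic Hare → level 3.
Golden Eagle eats Long-tailed Jaeger → level 4.
No prey of Golden Eagle is below level 3, so 4 is the minimum.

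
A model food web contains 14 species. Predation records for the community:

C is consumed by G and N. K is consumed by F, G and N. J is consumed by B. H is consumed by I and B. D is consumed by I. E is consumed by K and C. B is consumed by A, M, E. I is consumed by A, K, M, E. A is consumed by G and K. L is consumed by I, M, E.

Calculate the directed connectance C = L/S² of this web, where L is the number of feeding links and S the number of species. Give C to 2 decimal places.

C = 0.12

The web has S = 14 species and L = 23 feeding links.
C = L / S² = 23 / 196 = 0.1173 ≈ 0.12.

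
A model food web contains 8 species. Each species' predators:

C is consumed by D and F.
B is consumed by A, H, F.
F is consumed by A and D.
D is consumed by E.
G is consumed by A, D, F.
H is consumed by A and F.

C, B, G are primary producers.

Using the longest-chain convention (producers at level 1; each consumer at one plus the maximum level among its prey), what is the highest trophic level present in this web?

5

Producers (level 1): C, B, G.
B → H → F → D → E gives E level 5.
No species has a prey at level 5, so no species reaches level 6.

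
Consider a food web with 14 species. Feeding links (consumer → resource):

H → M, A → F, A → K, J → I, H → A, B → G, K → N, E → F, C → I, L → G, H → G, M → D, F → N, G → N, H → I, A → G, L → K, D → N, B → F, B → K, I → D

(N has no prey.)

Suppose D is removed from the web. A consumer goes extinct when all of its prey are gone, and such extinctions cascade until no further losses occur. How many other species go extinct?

4

Remove D.
Round 1: I (all prey gone), M (all prey gone) → extinct.
Round 2: C (all prey gone), J (all prey gone) → extinct.
No further losses. Total secondary extinctions: 4.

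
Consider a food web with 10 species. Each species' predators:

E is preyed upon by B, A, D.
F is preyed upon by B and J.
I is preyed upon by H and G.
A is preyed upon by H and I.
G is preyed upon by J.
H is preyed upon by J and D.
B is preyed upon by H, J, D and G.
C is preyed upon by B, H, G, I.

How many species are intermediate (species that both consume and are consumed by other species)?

5

Intermediate species (has both prey and predators): B, A, I, G, H.
Count: 5.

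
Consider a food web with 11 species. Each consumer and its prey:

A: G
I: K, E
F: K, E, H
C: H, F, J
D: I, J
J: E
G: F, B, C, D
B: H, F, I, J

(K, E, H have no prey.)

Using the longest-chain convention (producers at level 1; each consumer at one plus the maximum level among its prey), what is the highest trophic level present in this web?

Producers (level 1): K, E, H.
K → I → D → G → A gives A level 5.
No species has a prey at level 5, so no species reaches level 6.

5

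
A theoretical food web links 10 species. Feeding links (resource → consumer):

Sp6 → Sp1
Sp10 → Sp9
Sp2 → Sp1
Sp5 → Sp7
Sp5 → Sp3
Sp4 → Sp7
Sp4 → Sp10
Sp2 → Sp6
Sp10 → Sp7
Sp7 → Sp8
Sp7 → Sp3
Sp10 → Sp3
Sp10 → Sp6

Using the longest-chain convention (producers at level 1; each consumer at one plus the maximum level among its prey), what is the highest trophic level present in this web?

4

Producers (level 1): Sp2, Sp4, Sp5.
Sp4 → Sp10 → Sp6 → Sp1 gives Sp1 level 4.
No species has a prey at level 4, so no species reaches level 5.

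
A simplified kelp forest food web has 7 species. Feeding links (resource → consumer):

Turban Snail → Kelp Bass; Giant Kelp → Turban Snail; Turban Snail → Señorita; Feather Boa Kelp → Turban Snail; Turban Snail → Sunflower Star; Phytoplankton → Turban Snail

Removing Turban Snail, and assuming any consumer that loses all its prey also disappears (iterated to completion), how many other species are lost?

3

Remove Turban Snail.
Round 1: Sunflower Star (all prey gone), Señorita (all prey gone), Kelp Bass (all prey gone) → extinct.
No further losses. Total secondary extinctions: 3.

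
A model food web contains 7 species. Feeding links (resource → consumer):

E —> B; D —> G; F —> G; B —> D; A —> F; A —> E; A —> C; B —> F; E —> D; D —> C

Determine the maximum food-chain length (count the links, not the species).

One longest chain: A → E → B → D → C.
It has 5 species and 4 links.

4 links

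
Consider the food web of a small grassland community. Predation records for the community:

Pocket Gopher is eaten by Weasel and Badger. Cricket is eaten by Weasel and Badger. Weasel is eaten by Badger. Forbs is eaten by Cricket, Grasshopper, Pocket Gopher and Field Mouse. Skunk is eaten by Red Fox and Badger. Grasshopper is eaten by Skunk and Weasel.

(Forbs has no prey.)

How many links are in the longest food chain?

3 links

One longest chain: Forbs → Grasshopper → Skunk → Badger.
It has 4 species and 3 links.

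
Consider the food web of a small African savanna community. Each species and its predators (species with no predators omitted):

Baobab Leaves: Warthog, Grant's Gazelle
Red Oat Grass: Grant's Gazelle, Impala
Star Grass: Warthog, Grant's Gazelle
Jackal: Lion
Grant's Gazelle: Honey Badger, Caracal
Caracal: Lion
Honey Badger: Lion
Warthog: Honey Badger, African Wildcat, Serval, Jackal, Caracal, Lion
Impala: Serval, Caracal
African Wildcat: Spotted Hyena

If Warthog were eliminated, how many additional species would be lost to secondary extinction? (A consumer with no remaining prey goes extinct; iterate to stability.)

Remove Warthog.
Round 1: African Wildcat (all prey gone), Jackal (all prey gone) → extinct.
Round 2: Spotted Hyena (all prey gone) → extinct.
No further losses. Total secondary extinctions: 3.

3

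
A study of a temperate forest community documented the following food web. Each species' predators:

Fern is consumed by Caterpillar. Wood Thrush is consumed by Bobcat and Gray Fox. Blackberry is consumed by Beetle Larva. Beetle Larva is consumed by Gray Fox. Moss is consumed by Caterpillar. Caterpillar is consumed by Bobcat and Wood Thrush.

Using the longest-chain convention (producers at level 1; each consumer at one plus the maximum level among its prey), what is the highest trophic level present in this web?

4

Producers (level 1): Moss, Blackberry, Fern.
Moss → Caterpillar → Wood Thrush → Gray Fox gives Gray Fox level 4.
No species has a prey at level 4, so no species reaches level 5.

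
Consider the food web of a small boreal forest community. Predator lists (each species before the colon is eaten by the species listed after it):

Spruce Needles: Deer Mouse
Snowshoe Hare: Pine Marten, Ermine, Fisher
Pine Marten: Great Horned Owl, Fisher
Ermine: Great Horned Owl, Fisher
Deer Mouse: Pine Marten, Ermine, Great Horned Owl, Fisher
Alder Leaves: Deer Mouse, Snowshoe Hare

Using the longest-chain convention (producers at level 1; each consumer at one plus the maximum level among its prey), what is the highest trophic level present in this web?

Producers (level 1): Alder Leaves, Spruce Needles.
Alder Leaves → Deer Mouse → Pine Marten → Fisher gives Fisher level 4.
No species has a prey at level 4, so no species reaches level 5.

4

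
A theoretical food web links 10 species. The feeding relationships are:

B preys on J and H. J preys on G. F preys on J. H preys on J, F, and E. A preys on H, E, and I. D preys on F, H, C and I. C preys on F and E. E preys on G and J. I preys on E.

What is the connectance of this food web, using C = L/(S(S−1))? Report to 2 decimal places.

The web has S = 10 species and L = 19 feeding links.
C = L / (S(S−1)) = 19 / 90 = 0.2111 ≈ 0.21.

C = 0.21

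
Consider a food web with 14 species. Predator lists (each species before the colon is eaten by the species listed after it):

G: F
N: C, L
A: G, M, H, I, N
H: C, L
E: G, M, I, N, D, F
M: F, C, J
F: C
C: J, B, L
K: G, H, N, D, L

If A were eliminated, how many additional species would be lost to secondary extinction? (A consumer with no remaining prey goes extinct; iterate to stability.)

Remove A.
Every predator of it retains at least one other prey: G still has E, K; M still has E; H still has K; I still has E; N still has E, K.
No consumer loses all prey, so no secondary extinctions occur.

0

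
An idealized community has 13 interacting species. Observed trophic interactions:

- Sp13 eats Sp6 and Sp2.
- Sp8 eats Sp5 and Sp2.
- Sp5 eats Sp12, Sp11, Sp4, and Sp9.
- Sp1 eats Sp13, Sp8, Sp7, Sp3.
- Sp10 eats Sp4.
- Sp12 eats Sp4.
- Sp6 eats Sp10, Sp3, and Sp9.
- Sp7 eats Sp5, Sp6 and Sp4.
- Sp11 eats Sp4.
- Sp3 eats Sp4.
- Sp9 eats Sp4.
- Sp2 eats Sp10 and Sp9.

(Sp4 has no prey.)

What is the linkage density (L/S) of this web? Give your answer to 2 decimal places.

There are L = 25 links among S = 13 species.
L/S = 25/13 = 1.9231 ≈ 1.92.

L/S = 1.92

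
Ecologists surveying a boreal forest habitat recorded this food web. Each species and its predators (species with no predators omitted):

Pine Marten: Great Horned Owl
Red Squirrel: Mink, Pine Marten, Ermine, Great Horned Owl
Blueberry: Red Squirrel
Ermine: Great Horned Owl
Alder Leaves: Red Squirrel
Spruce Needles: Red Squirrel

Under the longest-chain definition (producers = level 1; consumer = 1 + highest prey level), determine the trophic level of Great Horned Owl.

Trophic level 4

Blueberry is a producer → level 1.
Red Squirrel eats Blueberry (level 1); other prey at levels: Alder Leaves 1, Spruce Needles 1 → level 2.
Pine Marten eats Red Squirrel → level 3.
Great Horned Owl eats Pine Marten (level 3); other prey at levels: Red Squirrel 2, Ermine 3 → level 4.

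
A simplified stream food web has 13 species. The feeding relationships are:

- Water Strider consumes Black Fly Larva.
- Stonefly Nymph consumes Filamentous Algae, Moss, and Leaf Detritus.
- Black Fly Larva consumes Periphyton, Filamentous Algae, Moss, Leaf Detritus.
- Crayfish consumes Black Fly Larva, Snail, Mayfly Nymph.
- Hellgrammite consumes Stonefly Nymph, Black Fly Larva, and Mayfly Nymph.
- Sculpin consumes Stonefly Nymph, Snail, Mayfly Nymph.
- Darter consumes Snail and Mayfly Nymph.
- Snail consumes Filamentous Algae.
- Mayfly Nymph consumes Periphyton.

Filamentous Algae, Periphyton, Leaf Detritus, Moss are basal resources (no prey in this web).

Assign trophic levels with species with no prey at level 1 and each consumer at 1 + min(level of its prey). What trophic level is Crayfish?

Filamentous Algae has no prey (basal) → level 1.
Black Fly Larva eats Filamentous Algae → level 2.
Crayfish eats Black Fly Larva → level 3.
No prey of Crayfish is below level 2, so 3 is the minimum.

Trophic level 3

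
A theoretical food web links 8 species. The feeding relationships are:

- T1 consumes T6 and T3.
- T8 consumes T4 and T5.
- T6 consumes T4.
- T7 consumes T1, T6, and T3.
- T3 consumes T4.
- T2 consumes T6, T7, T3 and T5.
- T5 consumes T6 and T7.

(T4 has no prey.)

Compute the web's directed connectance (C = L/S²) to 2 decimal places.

C = 0.23

The web has S = 8 species and L = 15 feeding links.
C = L / S² = 15 / 64 = 0.2344 ≈ 0.23.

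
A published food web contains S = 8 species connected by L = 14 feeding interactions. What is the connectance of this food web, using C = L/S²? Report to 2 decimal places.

The web has S = 8 species and L = 14 feeding links.
C = L / S² = 14 / 64 = 0.2188 ≈ 0.22.

C = 0.22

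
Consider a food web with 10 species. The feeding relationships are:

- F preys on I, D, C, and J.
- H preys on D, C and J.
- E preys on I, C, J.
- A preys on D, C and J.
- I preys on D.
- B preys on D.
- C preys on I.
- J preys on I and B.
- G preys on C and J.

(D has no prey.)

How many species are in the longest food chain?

One longest chain: D → I → C → H.
It has 4 species and 3 links.

4 species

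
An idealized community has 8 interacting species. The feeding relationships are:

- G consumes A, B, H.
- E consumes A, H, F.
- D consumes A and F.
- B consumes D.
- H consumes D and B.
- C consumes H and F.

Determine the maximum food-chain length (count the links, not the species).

One longest chain: A → D → B → H → C.
It has 5 species and 4 links.

4 links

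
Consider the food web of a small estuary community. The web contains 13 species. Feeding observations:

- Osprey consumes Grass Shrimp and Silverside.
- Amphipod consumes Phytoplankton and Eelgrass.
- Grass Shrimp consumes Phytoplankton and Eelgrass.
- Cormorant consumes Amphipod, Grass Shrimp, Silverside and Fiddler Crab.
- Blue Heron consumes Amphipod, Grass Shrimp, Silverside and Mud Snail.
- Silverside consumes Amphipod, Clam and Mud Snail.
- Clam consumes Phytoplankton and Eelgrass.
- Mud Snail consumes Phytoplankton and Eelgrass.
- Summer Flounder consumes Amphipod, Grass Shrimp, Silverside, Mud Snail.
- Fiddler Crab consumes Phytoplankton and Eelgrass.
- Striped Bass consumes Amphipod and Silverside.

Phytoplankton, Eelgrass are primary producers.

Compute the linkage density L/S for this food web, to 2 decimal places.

There are L = 29 links among S = 13 species.
L/S = 29/13 = 2.2308 ≈ 2.23.

L/S = 2.23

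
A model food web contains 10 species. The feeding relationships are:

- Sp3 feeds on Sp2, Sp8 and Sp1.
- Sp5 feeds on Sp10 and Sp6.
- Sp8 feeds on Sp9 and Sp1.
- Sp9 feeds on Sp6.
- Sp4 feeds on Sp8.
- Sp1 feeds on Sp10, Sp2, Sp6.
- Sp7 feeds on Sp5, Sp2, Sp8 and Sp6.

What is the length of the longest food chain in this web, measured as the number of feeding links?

One longest chain: Sp6 → Sp9 → Sp8 → Sp7.
It has 4 species and 3 links.

3 links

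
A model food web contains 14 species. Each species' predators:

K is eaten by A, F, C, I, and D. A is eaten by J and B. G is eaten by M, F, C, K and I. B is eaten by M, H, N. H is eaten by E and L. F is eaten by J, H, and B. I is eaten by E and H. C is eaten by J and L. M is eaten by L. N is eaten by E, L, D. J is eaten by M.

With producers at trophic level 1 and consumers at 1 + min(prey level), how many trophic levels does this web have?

4

Producers (level 1): G.
Following each consumer down to its lowest-level prey: G → F → B → N (levels 1 through 4).
All prey of N (B 3) are at level 3 or above, so N is at level 1 + 3 = 4.
Every consumer has at least one prey at level 3 or below, so none exceeds level 4.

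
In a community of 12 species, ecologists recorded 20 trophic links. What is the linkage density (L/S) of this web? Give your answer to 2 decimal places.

There are L = 20 links among S = 12 species.
L/S = 20/12 = 1.6667 ≈ 1.67.

L/S = 1.67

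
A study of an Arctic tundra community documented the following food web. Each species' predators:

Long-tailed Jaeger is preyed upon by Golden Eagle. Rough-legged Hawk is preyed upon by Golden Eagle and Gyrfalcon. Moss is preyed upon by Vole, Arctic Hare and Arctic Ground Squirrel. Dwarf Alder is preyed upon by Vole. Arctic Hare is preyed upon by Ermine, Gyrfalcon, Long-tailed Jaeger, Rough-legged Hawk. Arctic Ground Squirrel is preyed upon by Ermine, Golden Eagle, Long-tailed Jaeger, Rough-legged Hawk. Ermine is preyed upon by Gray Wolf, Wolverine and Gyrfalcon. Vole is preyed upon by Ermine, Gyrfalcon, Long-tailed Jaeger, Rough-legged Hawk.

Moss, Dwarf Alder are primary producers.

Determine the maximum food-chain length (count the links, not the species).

One longest chain: Moss → Vole → Ermine → Gray Wolf.
It has 4 species and 3 links.

3 links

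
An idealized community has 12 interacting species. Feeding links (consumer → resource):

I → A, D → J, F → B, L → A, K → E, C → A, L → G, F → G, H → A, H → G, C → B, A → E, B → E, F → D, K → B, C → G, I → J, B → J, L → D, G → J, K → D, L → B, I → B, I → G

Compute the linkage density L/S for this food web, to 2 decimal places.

There are L = 24 links among S = 12 species.
L/S = 24/12 = 2.0000 ≈ 2.00.

L/S = 2.00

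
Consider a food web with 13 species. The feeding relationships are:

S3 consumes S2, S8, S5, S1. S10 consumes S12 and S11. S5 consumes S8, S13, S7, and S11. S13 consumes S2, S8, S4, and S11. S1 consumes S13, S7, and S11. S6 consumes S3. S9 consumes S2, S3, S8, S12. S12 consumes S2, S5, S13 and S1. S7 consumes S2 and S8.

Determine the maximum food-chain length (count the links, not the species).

4 links

One longest chain: S8 → S13 → S1 → S12 → S10.
It has 5 species and 4 links.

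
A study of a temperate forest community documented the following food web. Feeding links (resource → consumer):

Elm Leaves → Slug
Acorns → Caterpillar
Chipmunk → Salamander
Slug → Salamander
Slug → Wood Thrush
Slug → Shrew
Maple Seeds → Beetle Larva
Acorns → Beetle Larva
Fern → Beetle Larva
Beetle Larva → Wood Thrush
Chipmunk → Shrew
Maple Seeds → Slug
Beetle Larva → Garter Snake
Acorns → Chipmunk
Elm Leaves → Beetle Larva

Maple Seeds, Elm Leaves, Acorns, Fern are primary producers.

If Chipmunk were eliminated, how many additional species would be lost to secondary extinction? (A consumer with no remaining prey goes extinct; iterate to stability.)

Remove Chipmunk.
Every predator of it retains at least one other prey: Salamander still has Slug; Shrew still has Slug.
No consumer loses all prey, so no secondary extinctions occur.

0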